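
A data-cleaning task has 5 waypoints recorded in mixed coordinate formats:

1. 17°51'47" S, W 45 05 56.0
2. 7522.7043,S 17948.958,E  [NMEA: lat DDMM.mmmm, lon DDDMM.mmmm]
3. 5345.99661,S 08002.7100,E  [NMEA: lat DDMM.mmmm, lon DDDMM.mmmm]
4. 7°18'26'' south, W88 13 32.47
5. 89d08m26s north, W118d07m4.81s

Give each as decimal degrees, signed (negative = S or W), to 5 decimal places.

Point 1:
  Latitude: 17 + 51/60 + 47/3600 = 17.863056
  S ⇒ negate
  Lon: 45° + 5/60 + 56/3600 = 45 + 0.083333 + 0.015556 = 45.098889
  W ⇒ negate
Point 2:
  φ: degrees = first 2 digits = 75, minutes = 22.7043; 75 + 22.7043/60 = 75.378405
  hemisphere S, so the sign is −
  Lon: split at 3 digits → 179° and 48.958′; 179 + 48.958/60 = 179.815967
  E ⇒ keep positive
Point 3:
  Lat: split at 2 digits → 53° and 45.99661′; 53 + 45.99661/60 = 53.766610
  hemisphere S, so the sign is −
  Longitude: split at 3 digits → 080° and 2.71′; 80 + 2.71/60 = 80.045167
  E ⇒ keep positive
Point 4:
  φ: 7 + 18/60 + 26/3600 = 7.307222
  S ⇒ negate
  Longitude: 88° + 13/60 + 32.47/3600 = 88 + 0.216667 + 0.009019 = 88.225686
  W ⇒ negate
Point 5:
  Latitude: 89° + 8/60 + 26/3600 = 89 + 0.133333 + 0.007222 = 89.140556
  N ⇒ keep positive
  Lon: 7′ + 4.81″ = 7.08017′; 118 + 7.08017/60 = 118.118003
  W → negative

1. -17.86306, -45.09889
2. -75.37841, 179.81597
3. -53.76661, 80.04517
4. -7.30722, -88.22569
5. 89.14056, -118.11800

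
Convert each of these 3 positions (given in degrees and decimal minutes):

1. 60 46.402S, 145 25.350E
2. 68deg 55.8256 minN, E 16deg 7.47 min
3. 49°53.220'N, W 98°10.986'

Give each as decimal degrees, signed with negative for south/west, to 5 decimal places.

Point 1:
  φ: 46.402′ = 0.773367°; total 60.773367
  S → negative
  λ: 25.35′ = 0.422500°; total 145.422500
  E ⇒ keep positive
Point 2:
  Latitude: 68 + 55.8256/60 = 68.930427
  N ⇒ keep positive
  λ: 16 + 7.47/60 = 16.124500
  E ⇒ keep positive
Point 3:
  φ: 49 + 53.22/60 = 49.887000
  N → positive
  λ: 10.986′ = 0.183100°; total 98.183100
  hemisphere W, so the sign is −

1. -60.77337, 145.42250
2. 68.93043, 16.12450
3. 49.88700, -98.18310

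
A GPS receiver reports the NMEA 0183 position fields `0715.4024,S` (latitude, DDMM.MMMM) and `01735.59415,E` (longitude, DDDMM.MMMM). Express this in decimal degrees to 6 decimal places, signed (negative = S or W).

-7.256707, 17.593236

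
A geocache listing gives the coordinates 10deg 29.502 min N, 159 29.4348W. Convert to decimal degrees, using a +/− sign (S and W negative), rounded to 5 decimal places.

10.49170, -159.49058

Lat: 10 + 29.502/60 = 10.491700
N ⇒ keep positive
Lon: 159 + 29.4348/60 = 159.490580
W ⇒ negate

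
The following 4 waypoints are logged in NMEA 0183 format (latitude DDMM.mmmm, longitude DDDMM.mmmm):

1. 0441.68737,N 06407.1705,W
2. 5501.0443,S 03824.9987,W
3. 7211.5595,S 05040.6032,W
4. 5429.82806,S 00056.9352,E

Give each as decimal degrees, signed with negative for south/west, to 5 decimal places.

1. 4.69479, -64.11951
2. -55.01741, -38.41665
3. -72.19266, -50.67672
4. -54.49713, 0.94892

Point 1:
  Lat: split at 2 digits → 04° and 41.68737′; 4 + 41.68737/60 = 4.694790
  N ⇒ keep positive
  Lon: degrees = first 3 digits = 64, minutes = 7.1705; 64 + 7.1705/60 = 64.119508
  hemisphere W, so the sign is −
Point 2:
  φ: split at 2 digits → 55° and 1.0443′; 55 + 1.0443/60 = 55.017405
  S → negative
  λ: split at 3 digits → 038° and 24.9987′; 38 + 24.9987/60 = 38.416645
  W → negative
Point 3:
  Latitude: split at 2 digits → 72° and 11.5595′; 72 + 11.5595/60 = 72.192658
  S ⇒ negate
  Longitude: degrees = first 3 digits = 50, minutes = 40.6032; 50 + 40.6032/60 = 50.676720
  W ⇒ negate
Point 4:
  Lat: degrees = first 2 digits = 54, minutes = 29.82806; 54 + 29.82806/60 = 54.497134
  hemisphere S, so the sign is −
  Lon: split at 3 digits → 000° and 56.9352′; 0 + 56.9352/60 = 0.948920
  E → positive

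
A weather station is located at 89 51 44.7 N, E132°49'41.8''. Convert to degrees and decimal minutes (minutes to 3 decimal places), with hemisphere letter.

89° 51.745′ N, 132° 49.697′ E

Latitude: seconds/60 = 0.74500; minutes = 51 + 0.74500 = 51.74500
Longitude: 49 + 41.8/60 = 49.69667′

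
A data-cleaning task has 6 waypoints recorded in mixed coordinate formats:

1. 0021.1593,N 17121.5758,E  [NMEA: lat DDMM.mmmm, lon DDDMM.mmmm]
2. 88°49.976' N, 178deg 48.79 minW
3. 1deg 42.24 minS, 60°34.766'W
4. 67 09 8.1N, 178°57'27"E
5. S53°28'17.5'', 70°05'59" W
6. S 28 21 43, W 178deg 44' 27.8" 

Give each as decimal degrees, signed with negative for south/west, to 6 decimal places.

Point 1:
  φ: split at 2 digits → 00° and 21.1593′; 0 + 21.1593/60 = 0.3526550
  N ⇒ keep positive
  Longitude: degrees = first 3 digits = 171, minutes = 21.5758; 171 + 21.5758/60 = 171.3595967
  E ⇒ keep positive
Point 2:
  φ: 88 + 49.976/60 = 88.8329333
  N ⇒ keep positive
  Longitude: 178 + 48.79/60 = 178.8131667
  W → negative
Point 3:
  φ: 42.24′ = 0.704000°; total 1.7040000
  S → negative
  Longitude: 60 + 34.766/60 = 60.5794333
  W ⇒ negate
Point 4:
  Lat: 9′ + 8.1″ = 9.13500′; 67 + 9.13500/60 = 67.1522500
  N ⇒ keep positive
  Lon: 178 + 57/60 + 27/3600 = 178.9575000
  E ⇒ keep positive
Point 5:
  Latitude: 28′ + 17.5″ = 28.29167′; 53 + 28.29167/60 = 53.4715278
  S ⇒ negate
  Lon: 70° + 5/60 + 59/3600 = 70 + 0.083333 + 0.016389 = 70.0997222
  W ⇒ negate
Point 6:
  φ: 28 + 21/60 + 43/3600 = 28.3619444
  S → negative
  Lon: 178 + 44/60 + 27.8/3600 = 178.7410556
  hemisphere W, so the sign is −

1. 0.352655, 171.359597
2. 88.832933, -178.813167
3. -1.704000, -60.579433
4. 67.152250, 178.957500
5. -53.471528, -70.099722
6. -28.361944, -178.741056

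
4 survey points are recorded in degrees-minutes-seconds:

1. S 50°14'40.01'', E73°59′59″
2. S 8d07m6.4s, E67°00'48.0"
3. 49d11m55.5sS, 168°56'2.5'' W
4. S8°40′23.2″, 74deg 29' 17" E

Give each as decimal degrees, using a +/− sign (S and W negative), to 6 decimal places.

1. -50.244447, 73.999722
2. -8.118444, 67.013333
3. -49.198750, -168.934028
4. -8.673111, 74.488056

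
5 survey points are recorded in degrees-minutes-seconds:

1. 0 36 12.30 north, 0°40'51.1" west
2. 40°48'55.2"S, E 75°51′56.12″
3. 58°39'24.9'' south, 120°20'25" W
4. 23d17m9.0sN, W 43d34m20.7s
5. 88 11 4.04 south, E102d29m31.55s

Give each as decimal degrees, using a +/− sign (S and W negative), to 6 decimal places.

1. 0.603417, -0.680861
2. -40.815333, 75.865589
3. -58.656917, -120.340278
4. 23.285833, -43.572417
5. -88.184456, 102.492097

Point 1:
  Lat: 36′ + 12.3″ = 36.20500′; 0 + 36.20500/60 = 0.6034167
  N → positive
  Longitude: 40′ + 51.1″ = 40.85167′; 0 + 40.85167/60 = 0.6808611
  W ⇒ negate
Point 2:
  Latitude: 40° + 48/60 + 55.2/3600 = 40 + 0.800000 + 0.015333 = 40.8153333
  hemisphere S, so the sign is −
  λ: 51′ + 56.12″ = 51.93533′; 75 + 51.93533/60 = 75.8655889
  E ⇒ keep positive
Point 3:
  Latitude: 58 + 39/60 + 24.9/3600 = 58.6569167
  S ⇒ negate
  Lon: 120 + 20/60 + 25/3600 = 120.3402778
  W → negative
Point 4:
  Lat: 17′ + 9″ = 17.15000′; 23 + 17.15000/60 = 23.2858333
  N → positive
  Longitude: 43 + 34/60 + 20.7/3600 = 43.5724167
  hemisphere W, so the sign is −
Point 5:
  Lat: 88° + 11/60 + 4.04/3600 = 88 + 0.183333 + 0.001122 = 88.1844556
  S → negative
  Longitude: 29′ + 31.55″ = 29.52583′; 102 + 29.52583/60 = 102.4920972
  E ⇒ keep positive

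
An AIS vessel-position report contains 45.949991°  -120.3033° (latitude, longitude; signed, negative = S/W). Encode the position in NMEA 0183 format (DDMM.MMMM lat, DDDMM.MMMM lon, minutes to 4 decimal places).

Latitude: minutes = (45.949991 − 45) × 60 = 56.999460
Longitude is negative → W; |value| = 120.303300
Longitude: 120° + 0.303300 × 60 = 120° 18.198000′

4556.9995,N / 12018.1980,W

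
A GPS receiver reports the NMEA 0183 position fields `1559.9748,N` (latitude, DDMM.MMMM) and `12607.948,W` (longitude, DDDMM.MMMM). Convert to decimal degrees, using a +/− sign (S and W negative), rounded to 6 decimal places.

15.999580, -126.132467

φ: degrees = first 2 digits = 15, minutes = 59.9748; 15 + 59.9748/60 = 15.9995800
N ⇒ keep positive
Lon: split at 3 digits → 126° and 7.948′; 126 + 7.948/60 = 126.1324667
W → negative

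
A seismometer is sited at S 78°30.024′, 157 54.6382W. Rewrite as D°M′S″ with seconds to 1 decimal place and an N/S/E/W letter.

78°30′1.4″ S, 157°54′38.3″ W

Latitude: 30.02400′ → 30′ and 0.02400 × 60 = 1.440″
Longitude: fractional minutes 0.63820 × 60 = 38.292″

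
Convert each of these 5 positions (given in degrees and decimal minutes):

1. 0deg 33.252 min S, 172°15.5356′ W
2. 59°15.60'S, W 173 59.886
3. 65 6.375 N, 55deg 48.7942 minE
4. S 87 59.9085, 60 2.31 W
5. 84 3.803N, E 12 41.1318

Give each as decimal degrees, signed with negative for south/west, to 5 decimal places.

1. -0.55420, -172.25893
2. -59.26000, -173.99810
3. 65.10625, 55.81324
4. -87.99848, -60.03850
5. 84.06338, 12.68553

Point 1:
  φ: 0 + 33.252/60 = 0.554200
  S → negative
  Lon: 172 + 15.5356/60 = 172.258927
  W ⇒ negate
Point 2:
  φ: 59 + 15.6/60 = 59.260000
  S → negative
  Longitude: 173 + 59.886/60 = 173.998100
  W → negative
Point 3:
  φ: 6.375′ = 0.106250°; total 65.106250
  N → positive
  λ: 55 + 48.7942/60 = 55.813237
  E ⇒ keep positive
Point 4:
  Latitude: 87 + 59.9085/60 = 87.998475
  S ⇒ negate
  Lon: 2.31′ = 0.038500°; total 60.038500
  hemisphere W, so the sign is −
Point 5:
  Lat: 84 + 3.803/60 = 84.063383
  N → positive
  Lon: 12 + 41.1318/60 = 12.685530
  E ⇒ keep positive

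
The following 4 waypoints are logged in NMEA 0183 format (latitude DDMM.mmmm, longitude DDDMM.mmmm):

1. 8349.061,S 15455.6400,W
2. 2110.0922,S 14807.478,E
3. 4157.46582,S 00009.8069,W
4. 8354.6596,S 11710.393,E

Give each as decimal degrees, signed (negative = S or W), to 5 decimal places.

1. -83.81768, -154.92733
2. -21.16820, 148.12463
3. -41.95776, -0.16345
4. -83.91099, 117.17322

Point 1:
  φ: degrees = first 2 digits = 83, minutes = 49.061; 83 + 49.061/60 = 83.817683
  hemisphere S, so the sign is −
  Longitude: split at 3 digits → 154° and 55.64′; 154 + 55.64/60 = 154.927333
  W ⇒ negate
Point 2:
  Latitude: degrees = first 2 digits = 21, minutes = 10.0922; 21 + 10.0922/60 = 21.168203
  hemisphere S, so the sign is −
  Lon: degrees = first 3 digits = 148, minutes = 7.478; 148 + 7.478/60 = 148.124633
  E → positive
Point 3:
  Latitude: split at 2 digits → 41° and 57.46582′; 41 + 57.46582/60 = 41.957764
  hemisphere S, so the sign is −
  λ: degrees = first 3 digits = 0, minutes = 9.8069; 0 + 9.8069/60 = 0.163448
  W ⇒ negate
Point 4:
  Lat: degrees = first 2 digits = 83, minutes = 54.6596; 83 + 54.6596/60 = 83.910993
  hemisphere S, so the sign is −
  Longitude: split at 3 digits → 117° and 10.393′; 117 + 10.393/60 = 117.173217
  E → positive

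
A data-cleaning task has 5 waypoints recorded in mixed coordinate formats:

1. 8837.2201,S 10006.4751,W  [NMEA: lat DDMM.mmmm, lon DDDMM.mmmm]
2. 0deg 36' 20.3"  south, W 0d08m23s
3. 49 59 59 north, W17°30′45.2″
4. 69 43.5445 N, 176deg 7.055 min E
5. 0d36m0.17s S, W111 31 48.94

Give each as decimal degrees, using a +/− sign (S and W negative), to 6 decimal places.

1. -88.620335, -100.107918
2. -0.605639, -0.139722
3. 49.999722, -17.512556
4. 69.725742, 176.117583
5. -0.600047, -111.530261

Point 1:
  φ: split at 2 digits → 88° and 37.2201′; 88 + 37.2201/60 = 88.6203350
  hemisphere S, so the sign is −
  Lon: degrees = first 3 digits = 100, minutes = 6.4751; 100 + 6.4751/60 = 100.1079183
  hemisphere W, so the sign is −
Point 2:
  Latitude: 0° + 36/60 + 20.3/3600 = 0 + 0.600000 + 0.005639 = 0.6056389
  S ⇒ negate
  Longitude: 0 + 8/60 + 23/3600 = 0.1397222
  hemisphere W, so the sign is −
Point 3:
  φ: 49 + 59/60 + 59/3600 = 49.9997222
  N → positive
  Lon: 30′ + 45.2″ = 30.75333′; 17 + 30.75333/60 = 17.5125556
  W → negative
Point 4:
  Latitude: 69 + 43.5445/60 = 69.7257417
  N → positive
  Longitude: 176 + 7.055/60 = 176.1175833
  E ⇒ keep positive
Point 5:
  Latitude: 0° + 36/60 + 0.17/3600 = 0 + 0.600000 + 0.000047 = 0.6000472
  S → negative
  Longitude: 111° + 31/60 + 48.94/3600 = 111 + 0.516667 + 0.013594 = 111.5302611
  W ⇒ negate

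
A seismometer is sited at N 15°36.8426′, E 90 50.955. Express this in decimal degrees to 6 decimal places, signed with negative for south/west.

15.614043, 90.849250

φ: 36.8426′ = 0.614043°; total 15.6140433
N → positive
Longitude: 90 + 50.955/60 = 90.8492500
E → positive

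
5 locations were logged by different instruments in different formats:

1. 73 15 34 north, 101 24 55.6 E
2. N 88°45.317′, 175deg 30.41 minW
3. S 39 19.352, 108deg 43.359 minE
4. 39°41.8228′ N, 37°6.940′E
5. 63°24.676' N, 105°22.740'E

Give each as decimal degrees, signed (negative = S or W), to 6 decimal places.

1. 73.259444, 101.415444
2. 88.755283, -175.506833
3. -39.322533, 108.722650
4. 39.697047, 37.115667
5. 63.411267, 105.379000

Point 1:
  Lat: 73 + 15/60 + 34/3600 = 73.2594444
  N ⇒ keep positive
  λ: 101 + 24/60 + 55.6/3600 = 101.4154444
  E → positive
Point 2:
  φ: 45.317′ = 0.755283°; total 88.7552833
  N ⇒ keep positive
  λ: 30.41′ = 0.506833°; total 175.5068333
  hemisphere W, so the sign is −
Point 3:
  Lat: 19.352′ = 0.322533°; total 39.3225333
  S ⇒ negate
  λ: 108 + 43.359/60 = 108.7226500
  E → positive
Point 4:
  Latitude: 39 + 41.8228/60 = 39.6970467
  N → positive
  λ: 37 + 6.94/60 = 37.1156667
  E ⇒ keep positive
Point 5:
  Latitude: 63 + 24.676/60 = 63.4112667
  N ⇒ keep positive
  Lon: 22.74′ = 0.379000°; total 105.3790000
  E → positive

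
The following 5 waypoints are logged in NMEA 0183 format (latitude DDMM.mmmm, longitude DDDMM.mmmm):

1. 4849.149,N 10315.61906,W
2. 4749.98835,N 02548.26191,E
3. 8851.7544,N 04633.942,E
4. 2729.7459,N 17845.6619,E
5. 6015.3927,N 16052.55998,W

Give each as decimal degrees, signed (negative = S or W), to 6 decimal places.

1. 48.819150, -103.260318
2. 47.833139, 25.804365
3. 88.862573, 46.565700
4. 27.495765, 178.761032
5. 60.256545, -160.876000

Point 1:
  Latitude: degrees = first 2 digits = 48, minutes = 49.149; 48 + 49.149/60 = 48.8191500
  N → positive
  Longitude: degrees = first 3 digits = 103, minutes = 15.61906; 103 + 15.61906/60 = 103.2603177
  W → negative
Point 2:
  φ: split at 2 digits → 47° and 49.98835′; 47 + 49.98835/60 = 47.8331392
  N ⇒ keep positive
  Lon: degrees = first 3 digits = 25, minutes = 48.26191; 25 + 48.26191/60 = 25.8043652
  E → positive
Point 3:
  Latitude: split at 2 digits → 88° and 51.7544′; 88 + 51.7544/60 = 88.8625733
  N ⇒ keep positive
  Longitude: split at 3 digits → 046° and 33.942′; 46 + 33.942/60 = 46.5657000
  E ⇒ keep positive
Point 4:
  Latitude: split at 2 digits → 27° and 29.7459′; 27 + 29.7459/60 = 27.4957650
  N → positive
  Lon: degrees = first 3 digits = 178, minutes = 45.6619; 178 + 45.6619/60 = 178.7610317
  E → positive
Point 5:
  Latitude: split at 2 digits → 60° and 15.3927′; 60 + 15.3927/60 = 60.2565450
  N ⇒ keep positive
  Lon: degrees = first 3 digits = 160, minutes = 52.55998; 160 + 52.55998/60 = 160.8759997
  hemisphere W, so the sign is −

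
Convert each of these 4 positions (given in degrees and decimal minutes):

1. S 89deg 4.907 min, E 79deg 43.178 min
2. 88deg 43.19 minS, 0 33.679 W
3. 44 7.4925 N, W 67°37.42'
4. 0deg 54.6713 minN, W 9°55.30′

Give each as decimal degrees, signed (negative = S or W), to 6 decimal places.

Point 1:
  φ: 89 + 4.907/60 = 89.0817833
  S → negative
  Lon: 43.178′ = 0.719633°; total 79.7196333
  E → positive
Point 2:
  Latitude: 43.19′ = 0.719833°; total 88.7198333
  S ⇒ negate
  Lon: 33.679′ = 0.561317°; total 0.5613167
  W → negative
Point 3:
  Latitude: 44 + 7.4925/60 = 44.1248750
  N ⇒ keep positive
  Lon: 67 + 37.42/60 = 67.6236667
  hemisphere W, so the sign is −
Point 4:
  Lat: 0 + 54.6713/60 = 0.9111883
  N → positive
  λ: 9 + 55.3/60 = 9.9216667
  W ⇒ negate

1. -89.081783, 79.719633
2. -88.719833, -0.561317
3. 44.124875, -67.623667
4. 0.911188, -9.921667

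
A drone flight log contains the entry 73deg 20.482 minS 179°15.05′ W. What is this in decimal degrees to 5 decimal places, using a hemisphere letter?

73.34137° S, 179.25083° W

φ: 20.482′ = 0.341367°; total 73.341367
Lon: 15.05′ = 0.250833°; total 179.250833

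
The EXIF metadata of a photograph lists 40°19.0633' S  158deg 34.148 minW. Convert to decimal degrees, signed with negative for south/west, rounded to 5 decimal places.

-40.31772, -158.56913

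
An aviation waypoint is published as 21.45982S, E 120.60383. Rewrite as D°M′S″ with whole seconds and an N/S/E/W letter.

21°27′35″ S, 120°36′14″ E

φ: 0.459820° → 27.58920′; 0.58920 × 60 = 35.35″
Longitude: 0.603830° → 36.22980′; 0.22980 × 60 = 13.79″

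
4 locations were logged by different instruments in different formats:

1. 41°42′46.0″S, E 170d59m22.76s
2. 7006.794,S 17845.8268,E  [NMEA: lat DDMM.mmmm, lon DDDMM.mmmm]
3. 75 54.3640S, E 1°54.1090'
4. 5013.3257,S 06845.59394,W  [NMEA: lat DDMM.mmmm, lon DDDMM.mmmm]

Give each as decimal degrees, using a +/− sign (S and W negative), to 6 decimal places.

Point 1:
  Latitude: 41 + 42/60 + 46/3600 = 41.7127778
  S ⇒ negate
  Longitude: 59′ + 22.76″ = 59.37933′; 170 + 59.37933/60 = 170.9896556
  E → positive
Point 2:
  Lat: split at 2 digits → 70° and 6.794′; 70 + 6.794/60 = 70.1132333
  hemisphere S, so the sign is −
  Lon: split at 3 digits → 178° and 45.8268′; 178 + 45.8268/60 = 178.7637800
  E ⇒ keep positive
Point 3:
  φ: 54.364′ = 0.906067°; total 75.9060667
  hemisphere S, so the sign is −
  Longitude: 54.109′ = 0.901817°; total 1.9018167
  E ⇒ keep positive
Point 4:
  φ: split at 2 digits → 50° and 13.3257′; 50 + 13.3257/60 = 50.2220950
  hemisphere S, so the sign is −
  Lon: degrees = first 3 digits = 68, minutes = 45.59394; 68 + 45.59394/60 = 68.7598990
  W ⇒ negate

1. -41.712778, 170.989656
2. -70.113233, 178.763780
3. -75.906067, 1.901817
4. -50.222095, -68.759899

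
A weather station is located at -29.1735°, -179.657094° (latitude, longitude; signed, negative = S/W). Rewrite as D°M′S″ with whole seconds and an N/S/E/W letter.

Latitude is negative → S; |value| = 29.173500
Lat: whole degrees 29; 10.41000′ → 10′ and 24.60″
Longitude is negative → W; |value| = 179.657094
λ: 0.657094° → 39.42564′; 0.42564 × 60 = 25.54″

29°10′25″ S, 179°39′26″ W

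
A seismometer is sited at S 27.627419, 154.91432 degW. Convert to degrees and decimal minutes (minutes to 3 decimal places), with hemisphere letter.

27° 37.645′ S, 154° 54.859′ W

φ: 27° + 0.627419 × 60 = 27° 37.64514′
Lon: fractional part 0.914320 → 54.85920 minutes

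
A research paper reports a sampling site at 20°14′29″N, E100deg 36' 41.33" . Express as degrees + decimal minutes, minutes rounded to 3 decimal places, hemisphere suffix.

20° 14.483′ N, 100° 36.689′ E

Lat: 14 + 29/60 = 14.48333′
λ: seconds/60 = 0.68883; minutes = 36 + 0.68883 = 36.68883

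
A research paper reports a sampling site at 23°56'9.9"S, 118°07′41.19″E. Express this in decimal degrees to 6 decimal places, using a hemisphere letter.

23.936083° S, 118.128108° E

φ: 23° + 56/60 + 9.9/3600 = 23 + 0.933333 + 0.002750 = 23.9360833
λ: 118° + 7/60 + 41.19/3600 = 118 + 0.116667 + 0.011442 = 118.1281083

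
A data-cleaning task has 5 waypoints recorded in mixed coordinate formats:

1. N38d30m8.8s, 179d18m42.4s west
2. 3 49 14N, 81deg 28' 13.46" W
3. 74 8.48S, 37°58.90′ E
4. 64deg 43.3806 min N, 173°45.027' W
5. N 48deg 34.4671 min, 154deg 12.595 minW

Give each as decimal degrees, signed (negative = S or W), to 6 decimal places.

Point 1:
  Latitude: 38 + 30/60 + 8.8/3600 = 38.5024444
  N → positive
  Lon: 18′ + 42.4″ = 18.70667′; 179 + 18.70667/60 = 179.3117778
  W ⇒ negate
Point 2:
  Latitude: 3 + 49/60 + 14/3600 = 3.8205556
  N → positive
  λ: 28′ + 13.46″ = 28.22433′; 81 + 28.22433/60 = 81.4704056
  W ⇒ negate
Point 3:
  Latitude: 8.48′ = 0.141333°; total 74.1413333
  S → negative
  Longitude: 58.9′ = 0.981667°; total 37.9816667
  E → positive
Point 4:
  Lat: 64 + 43.3806/60 = 64.7230100
  N ⇒ keep positive
  Longitude: 45.027′ = 0.750450°; total 173.7504500
  W → negative
Point 5:
  φ: 48 + 34.4671/60 = 48.5744517
  N → positive
  Longitude: 154 + 12.595/60 = 154.2099167
  W → negative

1. 38.502444, -179.311778
2. 3.820556, -81.470406
3. -74.141333, 37.981667
4. 64.723010, -173.750450
5. 48.574452, -154.209917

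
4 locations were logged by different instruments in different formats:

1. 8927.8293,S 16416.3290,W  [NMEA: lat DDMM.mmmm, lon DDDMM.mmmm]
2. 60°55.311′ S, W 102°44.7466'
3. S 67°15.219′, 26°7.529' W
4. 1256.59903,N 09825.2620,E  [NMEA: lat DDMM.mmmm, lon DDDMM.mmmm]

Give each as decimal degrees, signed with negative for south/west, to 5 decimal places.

Point 1:
  Lat: split at 2 digits → 89° and 27.8293′; 89 + 27.8293/60 = 89.463822
  hemisphere S, so the sign is −
  Lon: degrees = first 3 digits = 164, minutes = 16.329; 164 + 16.329/60 = 164.272150
  hemisphere W, so the sign is −
Point 2:
  φ: 55.311′ = 0.921850°; total 60.921850
  S → negative
  λ: 102 + 44.7466/60 = 102.745777
  W → negative
Point 3:
  φ: 15.219′ = 0.253650°; total 67.253650
  S ⇒ negate
  Longitude: 7.529′ = 0.125483°; total 26.125483
  W ⇒ negate
Point 4:
  Latitude: degrees = first 2 digits = 12, minutes = 56.59903; 12 + 56.59903/60 = 12.943317
  N ⇒ keep positive
  Lon: split at 3 digits → 098° and 25.262′; 98 + 25.262/60 = 98.421033
  E ⇒ keep positive

1. -89.46382, -164.27215
2. -60.92185, -102.74578
3. -67.25365, -26.12548
4. 12.94332, 98.42103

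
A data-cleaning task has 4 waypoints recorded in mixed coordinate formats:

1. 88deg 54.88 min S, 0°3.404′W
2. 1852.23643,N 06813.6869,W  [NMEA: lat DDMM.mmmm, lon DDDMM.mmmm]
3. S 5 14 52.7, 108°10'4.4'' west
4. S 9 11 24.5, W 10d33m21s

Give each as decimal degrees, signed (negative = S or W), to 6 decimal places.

1. -88.914667, -0.056733
2. 18.870607, -68.228115
3. -5.247972, -108.167889
4. -9.190139, -10.555833

Point 1:
  Latitude: 88 + 54.88/60 = 88.9146667
  S ⇒ negate
  λ: 0 + 3.404/60 = 0.0567333
  W → negative
Point 2:
  Lat: split at 2 digits → 18° and 52.23643′; 18 + 52.23643/60 = 18.8706072
  N → positive
  Lon: split at 3 digits → 068° and 13.6869′; 68 + 13.6869/60 = 68.2281150
  W → negative
Point 3:
  Latitude: 5° + 14/60 + 52.7/3600 = 5 + 0.233333 + 0.014639 = 5.2479722
  S → negative
  Lon: 108° + 10/60 + 4.4/3600 = 108 + 0.166667 + 0.001222 = 108.1678889
  W → negative
Point 4:
  Lat: 9° + 11/60 + 24.5/3600 = 9 + 0.183333 + 0.006806 = 9.1901389
  S → negative
  Lon: 33′ + 21″ = 33.35000′; 10 + 33.35000/60 = 10.5558333
  W ⇒ negate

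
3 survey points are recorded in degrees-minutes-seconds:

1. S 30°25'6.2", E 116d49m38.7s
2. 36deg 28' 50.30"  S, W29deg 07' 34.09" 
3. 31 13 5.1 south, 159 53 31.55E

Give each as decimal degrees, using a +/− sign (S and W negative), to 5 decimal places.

1. -30.41839, 116.82742
2. -36.48064, -29.12614
3. -31.21808, 159.89210

Point 1:
  Lat: 30° + 25/60 + 6.2/3600 = 30 + 0.416667 + 0.001722 = 30.418389
  S → negative
  Longitude: 49′ + 38.7″ = 49.64500′; 116 + 49.64500/60 = 116.827417
  E → positive
Point 2:
  φ: 28′ + 50.3″ = 28.83833′; 36 + 28.83833/60 = 36.480639
  hemisphere S, so the sign is −
  λ: 7′ + 34.09″ = 7.56817′; 29 + 7.56817/60 = 29.126136
  W ⇒ negate
Point 3:
  Latitude: 31 + 13/60 + 5.1/3600 = 31.218083
  hemisphere S, so the sign is −
  Lon: 159 + 53/60 + 31.55/3600 = 159.892097
  E ⇒ keep positive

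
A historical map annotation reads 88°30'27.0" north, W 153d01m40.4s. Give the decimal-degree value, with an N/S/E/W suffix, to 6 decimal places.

Latitude: 88° + 30/60 + 27/3600 = 88 + 0.500000 + 0.007500 = 88.5075000
λ: 1′ + 40.4″ = 1.67333′; 153 + 1.67333/60 = 153.0278889

88.507500° N, 153.027889° W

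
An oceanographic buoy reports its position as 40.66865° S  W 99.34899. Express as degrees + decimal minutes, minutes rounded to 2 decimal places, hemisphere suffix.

Lat: 40° + 0.668650 × 60 = 40° 40.1190′
Longitude: 99° + 0.348990 × 60 = 99° 20.9394′

40° 40.12′ S, 99° 20.94′ W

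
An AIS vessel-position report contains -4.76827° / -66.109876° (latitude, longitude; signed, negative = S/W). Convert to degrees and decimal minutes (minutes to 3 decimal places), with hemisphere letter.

4° 46.096′ S, 66° 6.593′ W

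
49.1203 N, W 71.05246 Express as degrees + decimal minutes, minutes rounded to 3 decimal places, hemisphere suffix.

49° 7.218′ N, 71° 3.148′ W

φ: fractional part 0.120300 → 7.21800 minutes
λ: fractional part 0.052460 → 3.14760 minutes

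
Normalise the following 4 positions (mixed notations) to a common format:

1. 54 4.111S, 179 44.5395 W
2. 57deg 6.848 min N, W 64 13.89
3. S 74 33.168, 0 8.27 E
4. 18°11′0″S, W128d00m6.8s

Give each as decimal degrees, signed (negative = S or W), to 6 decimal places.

1. -54.068517, -179.742325
2. 57.114133, -64.231500
3. -74.552800, 0.137833
4. -18.183333, -128.001889

Point 1:
  φ: 54 + 4.111/60 = 54.0685167
  S → negative
  Longitude: 179 + 44.5395/60 = 179.7423250
  W ⇒ negate
Point 2:
  φ: 6.848′ = 0.114133°; total 57.1141333
  N → positive
  λ: 13.89′ = 0.231500°; total 64.2315000
  hemisphere W, so the sign is −
Point 3:
  Latitude: 33.168′ = 0.552800°; total 74.5528000
  hemisphere S, so the sign is −
  λ: 8.27′ = 0.137833°; total 0.1378333
  E ⇒ keep positive
Point 4:
  Lat: 18° + 11/60 + 0/3600 = 18 + 0.183333 + 0.000000 = 18.1833333
  S ⇒ negate
  Longitude: 128° + 0/60 + 6.8/3600 = 128 + 0.000000 + 0.001889 = 128.0018889
  W → negative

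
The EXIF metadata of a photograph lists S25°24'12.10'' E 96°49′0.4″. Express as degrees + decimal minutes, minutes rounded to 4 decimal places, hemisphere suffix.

25° 24.2017′ S, 96° 49.0067′ E

Latitude: 24 + 12.1/60 = 24.201667′
λ: 49 + 0.4/60 = 49.006667′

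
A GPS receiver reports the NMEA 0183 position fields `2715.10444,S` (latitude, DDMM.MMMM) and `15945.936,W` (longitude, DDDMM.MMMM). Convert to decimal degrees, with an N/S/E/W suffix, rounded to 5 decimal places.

27.25174° S, 159.76560° W

φ: split at 2 digits → 27° and 15.10444′; 27 + 15.10444/60 = 27.251741
Lon: split at 3 digits → 159° and 45.936′; 159 + 45.936/60 = 159.765600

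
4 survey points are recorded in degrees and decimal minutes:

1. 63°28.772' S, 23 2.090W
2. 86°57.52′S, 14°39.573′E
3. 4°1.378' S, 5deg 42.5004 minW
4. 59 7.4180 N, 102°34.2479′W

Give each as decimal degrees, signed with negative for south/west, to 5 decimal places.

Point 1:
  Lat: 28.772′ = 0.479533°; total 63.479533
  hemisphere S, so the sign is −
  λ: 2.09′ = 0.034833°; total 23.034833
  W → negative
Point 2:
  Lat: 57.52′ = 0.958667°; total 86.958667
  S → negative
  Longitude: 39.573′ = 0.659550°; total 14.659550
  E ⇒ keep positive
Point 3:
  φ: 4 + 1.378/60 = 4.022967
  S ⇒ negate
  Lon: 5 + 42.5004/60 = 5.708340
  W → negative
Point 4:
  Latitude: 7.418′ = 0.123633°; total 59.123633
  N → positive
  Longitude: 34.2479′ = 0.570798°; total 102.570798
  W → negative

1. -63.47953, -23.03483
2. -86.95867, 14.65955
3. -4.02297, -5.70834
4. 59.12363, -102.57080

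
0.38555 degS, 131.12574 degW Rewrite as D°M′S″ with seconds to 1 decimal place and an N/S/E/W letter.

0°23′8.0″ S, 131°07′32.7″ W

Lat: 0.385550 × 60 = 23.13300′ → 23′, remainder × 60 = 7.980″
Lon: whole degrees 131; 7.54440′ → 7′ and 32.664″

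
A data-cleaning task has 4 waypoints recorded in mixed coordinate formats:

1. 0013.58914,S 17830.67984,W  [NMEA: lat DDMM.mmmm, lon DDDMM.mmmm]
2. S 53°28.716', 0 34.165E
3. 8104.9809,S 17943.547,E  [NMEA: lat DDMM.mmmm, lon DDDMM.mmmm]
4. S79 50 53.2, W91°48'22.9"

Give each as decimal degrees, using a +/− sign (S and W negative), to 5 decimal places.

Point 1:
  φ: degrees = first 2 digits = 0, minutes = 13.58914; 0 + 13.58914/60 = 0.226486
  S → negative
  Lon: degrees = first 3 digits = 178, minutes = 30.67984; 178 + 30.67984/60 = 178.511331
  W → negative
Point 2:
  Latitude: 28.716′ = 0.478600°; total 53.478600
  S ⇒ negate
  λ: 34.165′ = 0.569417°; total 0.569417
  E → positive
Point 3:
  Latitude: degrees = first 2 digits = 81, minutes = 4.9809; 81 + 4.9809/60 = 81.083015
  S → negative
  Lon: split at 3 digits → 179° and 43.547′; 179 + 43.547/60 = 179.725783
  E → positive
Point 4:
  φ: 79 + 50/60 + 53.2/3600 = 79.848111
  hemisphere S, so the sign is −
  Longitude: 91 + 48/60 + 22.9/3600 = 91.806361
  W → negative

1. -0.22649, -178.51133
2. -53.47860, 0.56942
3. -81.08302, 179.72578
4. -79.84811, -91.80636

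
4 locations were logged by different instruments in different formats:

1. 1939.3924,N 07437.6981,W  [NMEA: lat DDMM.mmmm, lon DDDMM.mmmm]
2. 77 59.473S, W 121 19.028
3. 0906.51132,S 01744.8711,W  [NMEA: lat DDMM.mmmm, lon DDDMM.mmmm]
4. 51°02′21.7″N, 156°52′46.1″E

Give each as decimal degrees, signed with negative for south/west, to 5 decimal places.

Point 1:
  φ: split at 2 digits → 19° and 39.3924′; 19 + 39.3924/60 = 19.656540
  N → positive
  Lon: degrees = first 3 digits = 74, minutes = 37.6981; 74 + 37.6981/60 = 74.628302
  W ⇒ negate
Point 2:
  Latitude: 59.473′ = 0.991217°; total 77.991217
  S → negative
  Longitude: 121 + 19.028/60 = 121.317133
  hemisphere W, so the sign is −
Point 3:
  Latitude: degrees = first 2 digits = 9, minutes = 6.51132; 9 + 6.51132/60 = 9.108522
  S → negative
  Longitude: split at 3 digits → 017° and 44.8711′; 17 + 44.8711/60 = 17.747852
  hemisphere W, so the sign is −
Point 4:
  Lat: 51° + 2/60 + 21.7/3600 = 51 + 0.033333 + 0.006028 = 51.039361
  N → positive
  Lon: 156° + 52/60 + 46.1/3600 = 156 + 0.866667 + 0.012806 = 156.879472
  E ⇒ keep positive

1. 19.65654, -74.62830
2. -77.99122, -121.31713
3. -9.10852, -17.74785
4. 51.03936, 156.87947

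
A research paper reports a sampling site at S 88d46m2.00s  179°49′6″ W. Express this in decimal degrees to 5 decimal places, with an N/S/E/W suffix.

Lat: 46′ + 2″ = 46.03333′; 88 + 46.03333/60 = 88.767222
Longitude: 179° + 49/60 + 6/3600 = 179 + 0.816667 + 0.001667 = 179.818333

88.76722° S, 179.81833° W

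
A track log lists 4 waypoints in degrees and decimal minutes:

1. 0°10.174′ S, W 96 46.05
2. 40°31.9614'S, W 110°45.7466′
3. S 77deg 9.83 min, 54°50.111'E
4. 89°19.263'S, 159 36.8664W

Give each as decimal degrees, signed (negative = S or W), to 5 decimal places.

1. -0.16957, -96.76750
2. -40.53269, -110.76244
3. -77.16383, 54.83518
4. -89.32105, -159.61444

Point 1:
  φ: 10.174′ = 0.169567°; total 0.169567
  hemisphere S, so the sign is −
  λ: 96 + 46.05/60 = 96.767500
  W → negative
Point 2:
  Latitude: 40 + 31.9614/60 = 40.532690
  hemisphere S, so the sign is −
  Lon: 45.7466′ = 0.762443°; total 110.762443
  hemisphere W, so the sign is −
Point 3:
  Lat: 9.83′ = 0.163833°; total 77.163833
  S → negative
  λ: 50.111′ = 0.835183°; total 54.835183
  E ⇒ keep positive
Point 4:
  Lat: 19.263′ = 0.321050°; total 89.321050
  S ⇒ negate
  Lon: 36.8664′ = 0.614440°; total 159.614440
  W ⇒ negate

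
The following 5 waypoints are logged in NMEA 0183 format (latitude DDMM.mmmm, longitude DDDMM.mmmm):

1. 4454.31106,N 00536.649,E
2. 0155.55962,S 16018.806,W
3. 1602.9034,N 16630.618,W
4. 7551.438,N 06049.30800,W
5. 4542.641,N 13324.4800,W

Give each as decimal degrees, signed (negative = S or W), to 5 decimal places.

1. 44.90518, 5.61082
2. -1.92599, -160.31343
3. 16.04839, -166.51030
4. 75.85730, -60.82180
5. 45.71068, -133.40800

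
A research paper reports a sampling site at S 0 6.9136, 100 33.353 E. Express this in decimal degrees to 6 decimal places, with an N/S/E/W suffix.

0.115227° S, 100.555883° E

Latitude: 6.9136′ = 0.115227°; total 0.1152267
λ: 100 + 33.353/60 = 100.5558833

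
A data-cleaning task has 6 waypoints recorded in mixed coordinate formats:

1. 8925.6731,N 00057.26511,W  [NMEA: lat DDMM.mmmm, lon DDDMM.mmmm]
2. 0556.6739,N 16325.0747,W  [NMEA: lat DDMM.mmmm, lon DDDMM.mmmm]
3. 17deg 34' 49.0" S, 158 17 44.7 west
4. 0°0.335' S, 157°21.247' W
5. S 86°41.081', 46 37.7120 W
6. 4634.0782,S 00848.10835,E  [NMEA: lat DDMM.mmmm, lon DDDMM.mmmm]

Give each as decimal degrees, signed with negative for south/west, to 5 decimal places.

1. 89.42789, -0.95442
2. 5.94457, -163.41791
3. -17.58028, -158.29575
4. -0.00558, -157.35412
5. -86.68468, -46.62853
6. -46.56797, 8.80181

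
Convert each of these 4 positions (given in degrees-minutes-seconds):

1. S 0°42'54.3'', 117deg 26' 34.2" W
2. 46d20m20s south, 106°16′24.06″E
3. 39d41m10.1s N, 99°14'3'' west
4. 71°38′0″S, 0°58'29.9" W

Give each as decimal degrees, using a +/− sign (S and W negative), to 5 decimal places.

1. -0.71508, -117.44283
2. -46.33889, 106.27335
3. 39.68614, -99.23417
4. -71.63333, -0.97497

Point 1:
  φ: 0 + 42/60 + 54.3/3600 = 0.715083
  S → negative
  Longitude: 117 + 26/60 + 34.2/3600 = 117.442833
  W ⇒ negate
Point 2:
  Latitude: 46 + 20/60 + 20/3600 = 46.338889
  S ⇒ negate
  Lon: 16′ + 24.06″ = 16.40100′; 106 + 16.40100/60 = 106.273350
  E → positive
Point 3:
  Lat: 41′ + 10.1″ = 41.16833′; 39 + 41.16833/60 = 39.686139
  N ⇒ keep positive
  Longitude: 99 + 14/60 + 3/3600 = 99.234167
  W → negative
Point 4:
  Lat: 71° + 38/60 + 0/3600 = 71 + 0.633333 + 0.000000 = 71.633333
  S ⇒ negate
  Lon: 0° + 58/60 + 29.9/3600 = 0 + 0.966667 + 0.008306 = 0.974972
  W ⇒ negate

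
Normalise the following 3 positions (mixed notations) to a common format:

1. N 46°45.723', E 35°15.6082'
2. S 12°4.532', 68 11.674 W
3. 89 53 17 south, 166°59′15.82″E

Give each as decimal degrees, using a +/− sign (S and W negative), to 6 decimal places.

Point 1:
  Lat: 46 + 45.723/60 = 46.7620500
  N → positive
  Longitude: 35 + 15.6082/60 = 35.2601367
  E → positive
Point 2:
  Lat: 12 + 4.532/60 = 12.0755333
  S ⇒ negate
  Lon: 11.674′ = 0.194567°; total 68.1945667
  hemisphere W, so the sign is −
Point 3:
  Lat: 53′ + 17″ = 53.28333′; 89 + 53.28333/60 = 89.8880556
  hemisphere S, so the sign is −
  λ: 166° + 59/60 + 15.82/3600 = 166 + 0.983333 + 0.004394 = 166.9877278
  E → positive

1. 46.762050, 35.260137
2. -12.075533, -68.194567
3. -89.888056, 166.987728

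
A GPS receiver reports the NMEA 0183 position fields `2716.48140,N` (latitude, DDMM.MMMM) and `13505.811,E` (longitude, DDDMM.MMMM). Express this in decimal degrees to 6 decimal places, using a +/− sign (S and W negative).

27.274690, 135.096850

Lat: split at 2 digits → 27° and 16.4814′; 27 + 16.4814/60 = 27.2746900
N ⇒ keep positive
Lon: degrees = first 3 digits = 135, minutes = 5.811; 135 + 5.811/60 = 135.0968500
E → positive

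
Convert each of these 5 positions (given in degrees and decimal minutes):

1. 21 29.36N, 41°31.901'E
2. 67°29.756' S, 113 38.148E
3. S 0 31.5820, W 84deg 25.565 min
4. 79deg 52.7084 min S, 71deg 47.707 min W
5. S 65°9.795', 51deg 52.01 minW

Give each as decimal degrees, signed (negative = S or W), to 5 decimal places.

Point 1:
  Latitude: 21 + 29.36/60 = 21.489333
  N → positive
  Longitude: 31.901′ = 0.531683°; total 41.531683
  E ⇒ keep positive
Point 2:
  Latitude: 67 + 29.756/60 = 67.495933
  S ⇒ negate
  Longitude: 113 + 38.148/60 = 113.635800
  E → positive
Point 3:
  Lat: 0 + 31.582/60 = 0.526367
  S → negative
  λ: 25.565′ = 0.426083°; total 84.426083
  W → negative
Point 4:
  Lat: 52.7084′ = 0.878473°; total 79.878473
  S ⇒ negate
  Lon: 47.707′ = 0.795117°; total 71.795117
  hemisphere W, so the sign is −
Point 5:
  φ: 9.795′ = 0.163250°; total 65.163250
  S ⇒ negate
  Longitude: 51 + 52.01/60 = 51.866833
  W ⇒ negate

1. 21.48933, 41.53168
2. -67.49593, 113.63580
3. -0.52637, -84.42608
4. -79.87847, -71.79512
5. -65.16325, -51.86683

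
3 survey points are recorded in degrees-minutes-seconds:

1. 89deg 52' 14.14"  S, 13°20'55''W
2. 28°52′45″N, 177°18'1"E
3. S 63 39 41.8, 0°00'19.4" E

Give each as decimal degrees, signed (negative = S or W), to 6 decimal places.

Point 1:
  φ: 52′ + 14.14″ = 52.23567′; 89 + 52.23567/60 = 89.8705944
  S ⇒ negate
  Lon: 13° + 20/60 + 55/3600 = 13 + 0.333333 + 0.015278 = 13.3486111
  W ⇒ negate
Point 2:
  Lat: 28° + 52/60 + 45/3600 = 28 + 0.866667 + 0.012500 = 28.8791667
  N ⇒ keep positive
  Longitude: 177° + 18/60 + 1/3600 = 177 + 0.300000 + 0.000278 = 177.3002778
  E → positive
Point 3:
  Latitude: 39′ + 41.8″ = 39.69667′; 63 + 39.69667/60 = 63.6616111
  hemisphere S, so the sign is −
  Longitude: 0′ + 19.4″ = 0.32333′; 0 + 0.32333/60 = 0.0053889
  E → positive

1. -89.870594, -13.348611
2. 28.879167, 177.300278
3. -63.661611, 0.005389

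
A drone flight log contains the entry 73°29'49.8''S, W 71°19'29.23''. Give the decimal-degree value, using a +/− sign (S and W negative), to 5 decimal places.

Lat: 29′ + 49.8″ = 29.83000′; 73 + 29.83000/60 = 73.497167
S → negative
λ: 19′ + 29.23″ = 19.48717′; 71 + 19.48717/60 = 71.324786
hemisphere W, so the sign is −

-73.49717, -71.32479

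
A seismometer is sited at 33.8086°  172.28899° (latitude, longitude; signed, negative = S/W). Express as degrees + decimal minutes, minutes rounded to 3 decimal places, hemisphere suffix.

φ: fractional part 0.808600 → 48.51600 minutes
Lon: fractional part 0.288990 → 17.33940 minutes

33° 48.516′ N, 172° 17.339′ E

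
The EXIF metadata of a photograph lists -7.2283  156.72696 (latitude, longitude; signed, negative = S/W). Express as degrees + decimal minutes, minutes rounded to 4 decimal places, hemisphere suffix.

Latitude is negative → S; |value| = 7.228300
Lat: fractional part 0.228300 → 13.698000 minutes
Longitude: fractional part 0.726960 → 43.617600 minutes

7° 13.6980′ S, 156° 43.6176′ E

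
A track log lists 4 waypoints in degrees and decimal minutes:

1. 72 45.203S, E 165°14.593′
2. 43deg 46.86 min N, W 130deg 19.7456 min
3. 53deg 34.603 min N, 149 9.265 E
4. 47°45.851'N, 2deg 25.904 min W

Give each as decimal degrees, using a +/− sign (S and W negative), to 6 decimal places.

1. -72.753383, 165.243217
2. 43.781000, -130.329093
3. 53.576717, 149.154417
4. 47.764183, -2.431733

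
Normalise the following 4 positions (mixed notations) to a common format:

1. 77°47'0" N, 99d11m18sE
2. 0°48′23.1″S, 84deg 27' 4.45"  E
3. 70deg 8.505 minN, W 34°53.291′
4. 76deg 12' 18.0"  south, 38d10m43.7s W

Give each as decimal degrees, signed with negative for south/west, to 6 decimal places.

1. 77.783333, 99.188333
2. -0.806417, 84.451236
3. 70.141750, -34.888183
4. -76.205000, -38.178806

Point 1:
  Latitude: 77 + 47/60 + 0/3600 = 77.7833333
  N → positive
  λ: 11′ + 18″ = 11.30000′; 99 + 11.30000/60 = 99.1883333
  E → positive
Point 2:
  Lat: 48′ + 23.1″ = 48.38500′; 0 + 48.38500/60 = 0.8064167
  hemisphere S, so the sign is −
  λ: 84° + 27/60 + 4.45/3600 = 84 + 0.450000 + 0.001236 = 84.4512361
  E ⇒ keep positive
Point 3:
  φ: 8.505′ = 0.141750°; total 70.1417500
  N ⇒ keep positive
  Lon: 34 + 53.291/60 = 34.8881833
  hemisphere W, so the sign is −
Point 4:
  Lat: 12′ + 18″ = 12.30000′; 76 + 12.30000/60 = 76.2050000
  hemisphere S, so the sign is −
  Lon: 38° + 10/60 + 43.7/3600 = 38 + 0.166667 + 0.012139 = 38.1788056
  hemisphere W, so the sign is −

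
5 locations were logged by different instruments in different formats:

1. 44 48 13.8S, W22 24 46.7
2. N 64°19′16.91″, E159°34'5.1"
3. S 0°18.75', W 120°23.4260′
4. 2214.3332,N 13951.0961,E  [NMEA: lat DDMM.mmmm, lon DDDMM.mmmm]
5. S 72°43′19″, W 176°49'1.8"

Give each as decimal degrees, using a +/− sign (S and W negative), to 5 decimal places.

Point 1:
  Latitude: 48′ + 13.8″ = 48.23000′; 44 + 48.23000/60 = 44.803833
  S → negative
  Longitude: 22 + 24/60 + 46.7/3600 = 22.412972
  W → negative
Point 2:
  φ: 64 + 19/60 + 16.91/3600 = 64.321364
  N ⇒ keep positive
  Lon: 34′ + 5.1″ = 34.08500′; 159 + 34.08500/60 = 159.568083
  E → positive
Point 3:
  φ: 18.75′ = 0.312500°; total 0.312500
  S → negative
  Longitude: 23.426′ = 0.390433°; total 120.390433
  hemisphere W, so the sign is −
Point 4:
  Lat: split at 2 digits → 22° and 14.3332′; 22 + 14.3332/60 = 22.238887
  N ⇒ keep positive
  Lon: split at 3 digits → 139° and 51.0961′; 139 + 51.0961/60 = 139.851602
  E ⇒ keep positive
Point 5:
  φ: 43′ + 19″ = 43.31667′; 72 + 43.31667/60 = 72.721944
  S → negative
  λ: 49′ + 1.8″ = 49.03000′; 176 + 49.03000/60 = 176.817167
  W ⇒ negate

1. -44.80383, -22.41297
2. 64.32136, 159.56808
3. -0.31250, -120.39043
4. 22.23889, 139.85160
5. -72.72194, -176.81717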